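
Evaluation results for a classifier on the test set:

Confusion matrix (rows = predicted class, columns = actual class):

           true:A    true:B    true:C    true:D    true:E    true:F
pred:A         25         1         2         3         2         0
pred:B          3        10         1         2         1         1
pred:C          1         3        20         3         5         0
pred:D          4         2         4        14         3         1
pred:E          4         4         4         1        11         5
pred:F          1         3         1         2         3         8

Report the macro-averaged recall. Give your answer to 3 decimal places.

0.542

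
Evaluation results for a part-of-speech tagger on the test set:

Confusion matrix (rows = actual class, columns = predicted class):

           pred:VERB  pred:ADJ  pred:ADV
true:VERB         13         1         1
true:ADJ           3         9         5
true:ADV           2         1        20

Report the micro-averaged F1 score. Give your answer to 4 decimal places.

0.7636

Micro-averaging pools counts across classes: ΣTP=42, ΣFP=13, ΣFN=13.
Micro-F1 score = 2·TP/(2·TP+FP+FN) on pooled counts = 0.7636 (equals overall accuracy in single-label multiclass).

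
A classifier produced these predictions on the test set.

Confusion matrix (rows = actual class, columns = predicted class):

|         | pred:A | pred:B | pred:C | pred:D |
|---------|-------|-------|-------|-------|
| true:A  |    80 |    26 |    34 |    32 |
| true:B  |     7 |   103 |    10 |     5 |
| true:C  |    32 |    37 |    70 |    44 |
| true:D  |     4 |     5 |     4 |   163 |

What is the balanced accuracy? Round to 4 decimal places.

0.6494

Balanced accuracy = mean of per-class recall.
  A: recall = 80/172 = 0.46512
  B: recall = 103/125 = 0.82400
  C: recall = 70/183 = 0.38251
  D: recall = 163/176 = 0.92614
Mean = (0.46512 + 0.82400 + 0.38251 + 0.92614) / 4 = 0.6494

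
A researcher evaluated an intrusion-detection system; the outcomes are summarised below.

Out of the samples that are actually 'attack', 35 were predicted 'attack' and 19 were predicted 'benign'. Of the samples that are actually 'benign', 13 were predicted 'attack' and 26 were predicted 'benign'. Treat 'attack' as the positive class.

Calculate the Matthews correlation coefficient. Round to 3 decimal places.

0.311

MCC = (TP·TN − FP·FN) / √((TP+FP)(TP+FN)(TN+FP)(TN+FN))
Numerator = 35·26 − 13·19 = 663
Denominator = √(48·54·39·45) = √4548960 = 2132.8291
MCC = 663 / 2132.8291 = 0.311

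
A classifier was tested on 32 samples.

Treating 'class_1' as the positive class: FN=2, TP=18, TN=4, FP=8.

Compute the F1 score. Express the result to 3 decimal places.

Precision = TP/(TP+FP) = 18/26 = 0.6923
Recall = TP/(TP+FN) = 18/20 = 0.9000
F1 = 2·TP/(2·TP+FP+FN) = 36/46 = 0.783

0.783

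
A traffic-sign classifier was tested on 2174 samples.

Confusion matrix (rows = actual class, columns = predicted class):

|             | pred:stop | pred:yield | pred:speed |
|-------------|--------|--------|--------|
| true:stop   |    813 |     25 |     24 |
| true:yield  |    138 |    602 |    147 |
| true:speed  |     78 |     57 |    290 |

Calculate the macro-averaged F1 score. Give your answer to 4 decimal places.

0.7603

Per-class F1 score (2·TP/(2·TP+FP+FN)):
  stop: TP=813, FP=138+78=216, FN=25+24=49 → 1626/1891 = 0.85986
  yield: TP=602, FP=25+57=82, FN=138+147=285 → 1204/1571 = 0.76639
  speed: TP=290, FP=24+147=171, FN=78+57=135 → 580/886 = 0.65463
Macro-F1 score = mean = (0.85986 + 0.76639 + 0.65463) / 3 = 0.7603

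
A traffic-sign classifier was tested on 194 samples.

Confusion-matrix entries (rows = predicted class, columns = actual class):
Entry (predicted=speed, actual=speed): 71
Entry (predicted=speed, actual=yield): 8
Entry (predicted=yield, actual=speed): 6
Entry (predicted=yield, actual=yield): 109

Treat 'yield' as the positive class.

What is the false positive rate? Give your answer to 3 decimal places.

FPR = FP/(FP+TN) = 6/(6+71) = 0.078

0.078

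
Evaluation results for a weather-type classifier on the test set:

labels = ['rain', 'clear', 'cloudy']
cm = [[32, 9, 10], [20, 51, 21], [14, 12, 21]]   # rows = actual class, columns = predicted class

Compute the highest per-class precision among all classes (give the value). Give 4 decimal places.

Per-class precision (TP/(TP+FP)):
  rain: TP=32, FP=20+14=34 → 32/66 = 0.48485
  clear: TP=51, FP=9+12=21 → 51/72 = 0.70833
  cloudy: TP=21, FP=10+21=31 → 21/52 = 0.40385
Highest is class 'clear' with precision = 0.7083.

0.7083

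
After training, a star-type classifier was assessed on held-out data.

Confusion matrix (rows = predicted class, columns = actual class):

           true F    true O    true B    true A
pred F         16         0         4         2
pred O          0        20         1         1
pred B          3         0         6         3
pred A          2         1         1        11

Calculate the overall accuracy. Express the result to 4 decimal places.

Accuracy = trace / total = (16+20+6+11=53) / 71 = 53/71 = 0.7465

0.7465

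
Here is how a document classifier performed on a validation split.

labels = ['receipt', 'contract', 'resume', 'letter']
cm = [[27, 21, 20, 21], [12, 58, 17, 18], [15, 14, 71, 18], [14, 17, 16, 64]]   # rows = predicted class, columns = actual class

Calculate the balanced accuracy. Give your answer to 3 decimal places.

0.506

Balanced accuracy = mean of per-class recall.
  receipt: recall = 27/68 = 0.3971
  contract: recall = 58/110 = 0.5273
  resume: recall = 71/124 = 0.5726
  letter: recall = 64/121 = 0.5289
Mean = (0.3971 + 0.5273 + 0.5726 + 0.5289) / 4 = 0.506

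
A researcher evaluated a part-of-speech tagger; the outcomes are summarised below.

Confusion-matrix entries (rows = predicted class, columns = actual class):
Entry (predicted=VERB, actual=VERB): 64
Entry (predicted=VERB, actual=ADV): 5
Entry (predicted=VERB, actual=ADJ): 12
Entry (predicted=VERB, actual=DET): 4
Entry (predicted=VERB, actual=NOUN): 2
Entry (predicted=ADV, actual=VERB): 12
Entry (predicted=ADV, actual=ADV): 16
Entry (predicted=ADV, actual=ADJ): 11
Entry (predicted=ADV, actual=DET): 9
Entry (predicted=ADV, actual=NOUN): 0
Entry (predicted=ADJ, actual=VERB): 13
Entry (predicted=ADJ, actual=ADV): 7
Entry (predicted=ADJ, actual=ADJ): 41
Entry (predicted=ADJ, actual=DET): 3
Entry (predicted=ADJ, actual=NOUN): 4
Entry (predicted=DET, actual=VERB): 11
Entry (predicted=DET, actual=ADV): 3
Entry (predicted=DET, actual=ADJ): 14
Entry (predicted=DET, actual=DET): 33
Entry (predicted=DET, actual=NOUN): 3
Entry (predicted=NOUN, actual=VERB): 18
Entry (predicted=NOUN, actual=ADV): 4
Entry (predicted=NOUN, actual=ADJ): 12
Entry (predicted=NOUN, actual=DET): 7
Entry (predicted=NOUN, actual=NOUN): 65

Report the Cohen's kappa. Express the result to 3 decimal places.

0.476

Observed agreement pₒ = trace/N = 219/373 = 0.5871
Expected agreement pₑ = Σ (rowᵢ·colᵢ)/N² = (118·87 + 35·48 + 90·68 + 56·64 + 74·106)/373² = 0.2120
κ = (pₒ − pₑ)/(1 − pₑ) = (0.5871 − 0.2120)/(1 − 0.2120) = 0.476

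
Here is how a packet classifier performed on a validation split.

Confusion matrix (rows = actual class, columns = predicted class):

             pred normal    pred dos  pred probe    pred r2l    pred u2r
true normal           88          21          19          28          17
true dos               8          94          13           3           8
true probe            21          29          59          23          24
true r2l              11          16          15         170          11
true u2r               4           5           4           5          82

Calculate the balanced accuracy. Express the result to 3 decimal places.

0.643

Balanced accuracy = mean of per-class recall.
  normal: recall = 88/173 = 0.5087
  dos: recall = 94/126 = 0.7460
  probe: recall = 59/156 = 0.3782
  r2l: recall = 170/223 = 0.7623
  u2r: recall = 82/100 = 0.8200
Mean = (0.5087 + 0.7460 + 0.3782 + 0.7623 + 0.8200) / 5 = 0.643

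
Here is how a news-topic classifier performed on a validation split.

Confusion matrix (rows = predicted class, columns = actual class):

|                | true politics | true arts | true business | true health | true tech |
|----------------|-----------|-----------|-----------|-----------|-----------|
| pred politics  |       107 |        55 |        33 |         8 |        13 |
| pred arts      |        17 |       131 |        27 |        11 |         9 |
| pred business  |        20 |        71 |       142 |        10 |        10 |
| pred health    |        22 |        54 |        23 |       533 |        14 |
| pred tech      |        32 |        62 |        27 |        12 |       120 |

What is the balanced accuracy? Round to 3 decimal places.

0.621

Balanced accuracy = mean of per-class recall.
  politics: recall = 107/198 = 0.5404
  arts: recall = 131/373 = 0.3512
  business: recall = 142/252 = 0.5635
  health: recall = 533/574 = 0.9286
  tech: recall = 120/166 = 0.7229
Mean = (0.5404 + 0.3512 + 0.5635 + 0.9286 + 0.7229) / 5 = 0.621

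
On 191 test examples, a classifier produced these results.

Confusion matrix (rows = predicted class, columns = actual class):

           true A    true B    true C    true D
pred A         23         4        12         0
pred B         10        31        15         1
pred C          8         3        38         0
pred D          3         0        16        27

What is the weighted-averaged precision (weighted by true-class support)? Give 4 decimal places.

0.6590

Per-class precision (TP/(TP+FP)):
  A: TP=23, FP=4+12+0=16 → 23/39 = 0.58974
  B: TP=31, FP=10+15+1=26 → 31/57 = 0.54386
  C: TP=38, FP=8+3+0=11 → 38/49 = 0.77551
  D: TP=27, FP=3+0+16=19 → 27/46 = 0.58696
Weighted-precision = Σ (supportᵢ/N)·precisionᵢ with N=191: (44/191)·0.58974 + (38/191)·0.54386 + (81/191)·0.77551 + (28/191)·0.58696 = 0.6590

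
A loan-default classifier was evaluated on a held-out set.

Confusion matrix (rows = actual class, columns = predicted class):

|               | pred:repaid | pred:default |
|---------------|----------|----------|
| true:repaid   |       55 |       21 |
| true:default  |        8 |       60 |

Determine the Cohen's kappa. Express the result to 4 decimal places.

Observed agreement pₒ = trace/N = 115/144 = 0.79861
Expected agreement pₑ = Σ (rowᵢ·colᵢ)/N² = (76·63 + 68·81)/144² = 0.49653
κ = (pₒ − pₑ)/(1 − pₑ) = (0.79861 − 0.49653)/(1 − 0.49653) = 0.6000

0.6000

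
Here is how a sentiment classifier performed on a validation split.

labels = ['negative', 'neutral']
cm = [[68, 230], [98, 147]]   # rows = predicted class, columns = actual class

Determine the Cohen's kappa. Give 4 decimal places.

-0.1640

Observed agreement pₒ = trace/N = 215/543 = 0.39595
Expected agreement pₑ = Σ (rowᵢ·colᵢ)/N² = (166·298 + 377·245)/543² = 0.48104
κ = (pₒ − pₑ)/(1 − pₑ) = (0.39595 − 0.48104)/(1 − 0.48104) = -0.1640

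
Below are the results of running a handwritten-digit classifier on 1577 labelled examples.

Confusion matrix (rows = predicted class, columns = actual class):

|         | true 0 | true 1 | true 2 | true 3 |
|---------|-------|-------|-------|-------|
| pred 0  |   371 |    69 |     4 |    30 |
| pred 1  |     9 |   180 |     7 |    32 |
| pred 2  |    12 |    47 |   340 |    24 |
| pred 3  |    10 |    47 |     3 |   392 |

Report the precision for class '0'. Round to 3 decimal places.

One-vs-rest for '0': TP = diagonal; FP = other classes predicted '0'; FN = '0' predicted as other.
precision = TP/(TP+FP).
0: TP=371, FP=69+4+30=103 → 371/474 = 0.7827

0.783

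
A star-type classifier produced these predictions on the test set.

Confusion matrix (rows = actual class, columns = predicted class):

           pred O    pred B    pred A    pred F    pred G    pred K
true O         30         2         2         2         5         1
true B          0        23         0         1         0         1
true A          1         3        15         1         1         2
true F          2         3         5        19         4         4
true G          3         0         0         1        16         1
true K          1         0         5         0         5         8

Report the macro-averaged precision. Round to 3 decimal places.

Per-class precision (TP/(TP+FP)):
  O: TP=30, FP=0+1+2+3+1=7 → 30/37 = 0.8108
  B: TP=23, FP=2+3+3+0+0=8 → 23/31 = 0.7419
  A: TP=15, FP=2+0+5+0+5=12 → 15/27 = 0.5556
  F: TP=19, FP=2+1+1+1+0=5 → 19/24 = 0.7917
  G: TP=16, FP=5+0+1+4+5=15 → 16/31 = 0.5161
  K: TP=8, FP=1+1+2+4+1=9 → 8/17 = 0.4706
Macro-precision = mean = (0.8108 + 0.7419 + 0.5556 + 0.7917 + 0.5161 + 0.4706) / 6 = 0.648

0.648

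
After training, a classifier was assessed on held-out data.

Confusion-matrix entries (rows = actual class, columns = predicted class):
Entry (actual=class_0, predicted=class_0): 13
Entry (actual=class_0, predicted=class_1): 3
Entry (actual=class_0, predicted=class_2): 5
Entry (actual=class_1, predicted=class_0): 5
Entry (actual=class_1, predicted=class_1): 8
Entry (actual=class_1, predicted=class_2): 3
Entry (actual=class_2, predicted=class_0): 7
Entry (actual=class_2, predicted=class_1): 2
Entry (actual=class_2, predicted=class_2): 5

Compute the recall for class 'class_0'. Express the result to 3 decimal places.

0.619

One-vs-rest for 'class_0': TP = diagonal; FP = other classes predicted 'class_0'; FN = 'class_0' predicted as other.
recall = TP/(TP+FN).
class_0: TP=13, FN=3+5=8 → 13/21 = 0.6190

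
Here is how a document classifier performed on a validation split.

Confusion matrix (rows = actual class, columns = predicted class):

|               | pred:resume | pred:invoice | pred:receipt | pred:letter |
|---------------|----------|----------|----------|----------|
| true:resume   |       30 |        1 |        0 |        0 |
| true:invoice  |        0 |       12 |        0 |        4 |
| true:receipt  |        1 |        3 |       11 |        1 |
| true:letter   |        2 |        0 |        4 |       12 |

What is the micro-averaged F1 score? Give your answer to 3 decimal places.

Micro-averaging pools counts across classes: ΣTP=65, ΣFP=16, ΣFN=16.
Micro-F1 score = 2·TP/(2·TP+FP+FN) on pooled counts = 0.802 (equals overall accuracy in single-label multiclass).

0.802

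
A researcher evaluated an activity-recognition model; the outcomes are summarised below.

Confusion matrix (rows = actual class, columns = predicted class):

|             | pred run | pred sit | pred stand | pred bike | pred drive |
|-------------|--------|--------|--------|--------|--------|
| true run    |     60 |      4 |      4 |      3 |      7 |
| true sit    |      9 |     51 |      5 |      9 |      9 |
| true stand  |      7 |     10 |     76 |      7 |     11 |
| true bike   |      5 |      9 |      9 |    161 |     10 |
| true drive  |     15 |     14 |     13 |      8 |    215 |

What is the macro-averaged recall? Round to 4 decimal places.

0.7419

Per-class recall (TP/(TP+FN)):
  run: TP=60, FN=4+4+3+7=18 → 60/78 = 0.76923
  sit: TP=51, FN=9+5+9+9=32 → 51/83 = 0.61446
  stand: TP=76, FN=7+10+7+11=35 → 76/111 = 0.68468
  bike: TP=161, FN=5+9+9+10=33 → 161/194 = 0.82990
  drive: TP=215, FN=15+14+13+8=50 → 215/265 = 0.81132
Macro-recall = mean = (0.76923 + 0.61446 + 0.68468 + 0.82990 + 0.81132) / 5 = 0.7419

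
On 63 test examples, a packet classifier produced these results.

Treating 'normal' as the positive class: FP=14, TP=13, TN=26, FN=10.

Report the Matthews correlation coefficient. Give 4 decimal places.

0.2094

MCC = (TP·TN − FP·FN) / √((TP+FP)(TP+FN)(TN+FP)(TN+FN))
Numerator = 13·26 − 14·10 = 198
Denominator = √(27·23·40·36) = √894240 = 945.6426
MCC = 198 / 945.6426 = 0.2094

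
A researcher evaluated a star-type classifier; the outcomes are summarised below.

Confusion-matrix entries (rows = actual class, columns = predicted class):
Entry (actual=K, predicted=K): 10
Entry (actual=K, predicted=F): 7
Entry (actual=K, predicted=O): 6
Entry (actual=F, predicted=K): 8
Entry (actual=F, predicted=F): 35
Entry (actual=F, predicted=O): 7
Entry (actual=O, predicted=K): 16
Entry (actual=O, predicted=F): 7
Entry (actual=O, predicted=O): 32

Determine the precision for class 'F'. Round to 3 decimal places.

One-vs-rest for 'F': TP = diagonal; FP = other classes predicted 'F'; FN = 'F' predicted as other.
precision = TP/(TP+FP).
F: TP=35, FP=7+7=14 → 35/49 = 0.7143

0.714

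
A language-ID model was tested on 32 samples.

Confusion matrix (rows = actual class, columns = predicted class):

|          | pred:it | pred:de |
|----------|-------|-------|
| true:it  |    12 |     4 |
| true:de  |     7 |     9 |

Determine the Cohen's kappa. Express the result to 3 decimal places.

0.313

Observed agreement pₒ = trace/N = 21/32 = 0.6563
Expected agreement pₑ = Σ (rowᵢ·colᵢ)/N² = (16·19 + 16·13)/32² = 0.5000
κ = (pₒ − pₑ)/(1 − pₑ) = (0.6563 − 0.5000)/(1 − 0.5000) = 0.313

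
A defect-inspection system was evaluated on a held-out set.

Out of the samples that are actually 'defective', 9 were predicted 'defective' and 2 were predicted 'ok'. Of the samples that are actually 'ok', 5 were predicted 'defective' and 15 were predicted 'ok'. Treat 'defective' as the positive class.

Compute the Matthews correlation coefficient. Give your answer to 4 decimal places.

0.5463

MCC = (TP·TN − FP·FN) / √((TP+FP)(TP+FN)(TN+FP)(TN+FN))
Numerator = 9·15 − 5·2 = 125
Denominator = √(14·11·20·17) = √52360 = 228.8231
MCC = 125 / 228.8231 = 0.5463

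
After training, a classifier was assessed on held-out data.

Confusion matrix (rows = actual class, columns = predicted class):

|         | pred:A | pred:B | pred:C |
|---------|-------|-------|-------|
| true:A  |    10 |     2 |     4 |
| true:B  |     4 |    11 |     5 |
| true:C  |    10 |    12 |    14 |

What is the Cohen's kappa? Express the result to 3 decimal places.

Observed agreement pₒ = trace/N = 35/72 = 0.4861
Expected agreement pₑ = Σ (rowᵢ·colᵢ)/N² = (16·24 + 20·25 + 36·23)/72² = 0.3302
κ = (pₒ − pₑ)/(1 − pₑ) = (0.4861 − 0.3302)/(1 − 0.3302) = 0.233

0.233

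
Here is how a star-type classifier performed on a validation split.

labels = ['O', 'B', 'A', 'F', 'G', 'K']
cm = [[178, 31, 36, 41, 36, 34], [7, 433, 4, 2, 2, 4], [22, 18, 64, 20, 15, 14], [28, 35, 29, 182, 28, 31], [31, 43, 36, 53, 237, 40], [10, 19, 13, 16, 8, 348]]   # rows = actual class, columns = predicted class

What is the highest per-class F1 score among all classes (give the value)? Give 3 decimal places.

Per-class F1 score (2·TP/(2·TP+FP+FN)):
  O: TP=178, FP=7+22+28+31+10=98, FN=31+36+41+36+34=178 → 356/632 = 0.5633
  B: TP=433, FP=31+18+35+43+19=146, FN=7+4+2+2+4=19 → 866/1031 = 0.8400
  A: TP=64, FP=36+4+29+36+13=118, FN=22+18+20+15+14=89 → 128/335 = 0.3821
  F: TP=182, FP=41+2+20+53+16=132, FN=28+35+29+28+31=151 → 364/647 = 0.5626
  G: TP=237, FP=36+2+15+28+8=89, FN=31+43+36+53+40=203 → 474/766 = 0.6188
  K: TP=348, FP=34+4+14+31+40=123, FN=10+19+13+16+8=66 → 696/885 = 0.7864
Highest is class 'B' with F1 score = 0.840.

0.840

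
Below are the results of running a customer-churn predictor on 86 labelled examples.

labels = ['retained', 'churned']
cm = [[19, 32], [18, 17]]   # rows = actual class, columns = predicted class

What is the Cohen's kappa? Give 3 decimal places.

Observed agreement pₒ = trace/N = 36/86 = 0.4186
Expected agreement pₑ = Σ (rowᵢ·colᵢ)/N² = (51·37 + 35·49)/86² = 0.4870
κ = (pₒ − pₑ)/(1 − pₑ) = (0.4186 − 0.4870)/(1 − 0.4870) = -0.133

-0.133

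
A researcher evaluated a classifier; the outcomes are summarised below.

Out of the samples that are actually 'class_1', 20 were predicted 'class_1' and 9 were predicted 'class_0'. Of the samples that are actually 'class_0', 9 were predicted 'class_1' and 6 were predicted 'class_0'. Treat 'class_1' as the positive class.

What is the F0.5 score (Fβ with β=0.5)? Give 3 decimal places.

0.690

Fβ = (1+β²)·TP / ((1+β²)·TP + β²·FN + FP), with β²=1/4
= 1.25·20 / (1.25·20 + 0.25·9 + 9) = 0.690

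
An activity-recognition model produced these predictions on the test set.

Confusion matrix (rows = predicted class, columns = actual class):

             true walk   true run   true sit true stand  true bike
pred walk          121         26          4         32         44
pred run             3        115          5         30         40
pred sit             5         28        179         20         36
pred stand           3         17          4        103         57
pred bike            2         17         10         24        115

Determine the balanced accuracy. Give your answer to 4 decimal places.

Balanced accuracy = mean of per-class recall.
  walk: recall = 121/134 = 0.90299
  run: recall = 115/203 = 0.56650
  sit: recall = 179/202 = 0.88614
  stand: recall = 103/209 = 0.49282
  bike: recall = 115/292 = 0.39384
Mean = (0.90299 + 0.56650 + 0.88614 + 0.49282 + 0.39384) / 5 = 0.6485

0.6485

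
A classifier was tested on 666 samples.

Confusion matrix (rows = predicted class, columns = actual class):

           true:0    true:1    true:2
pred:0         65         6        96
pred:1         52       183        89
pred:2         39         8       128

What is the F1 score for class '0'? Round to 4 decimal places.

F1 score = 2·TP/(2·TP+FP+FN).
0: TP=65, FP=6+96=102, FN=52+39=91 → 130/323 = 0.40248

0.4025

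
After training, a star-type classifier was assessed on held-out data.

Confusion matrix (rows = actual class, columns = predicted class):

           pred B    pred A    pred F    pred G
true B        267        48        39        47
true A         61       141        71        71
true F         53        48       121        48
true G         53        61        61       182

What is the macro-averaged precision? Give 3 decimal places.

Per-class precision (TP/(TP+FP)):
  B: TP=267, FP=61+53+53=167 → 267/434 = 0.6152
  A: TP=141, FP=48+48+61=157 → 141/298 = 0.4732
  F: TP=121, FP=39+71+61=171 → 121/292 = 0.4144
  G: TP=182, FP=47+71+48=166 → 182/348 = 0.5230
Macro-precision = mean = (0.6152 + 0.4732 + 0.4144 + 0.5230) / 4 = 0.506

0.506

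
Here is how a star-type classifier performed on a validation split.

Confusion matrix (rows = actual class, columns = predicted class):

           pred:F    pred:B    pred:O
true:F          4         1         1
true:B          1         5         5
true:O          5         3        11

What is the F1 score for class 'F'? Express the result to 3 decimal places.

0.500

One-vs-rest for 'F': TP = diagonal; FP = other classes predicted 'F'; FN = 'F' predicted as other.
F1 score = 2·TP/(2·TP+FP+FN).
F: TP=4, FP=1+5=6, FN=1+1=2 → 8/16 = 0.5000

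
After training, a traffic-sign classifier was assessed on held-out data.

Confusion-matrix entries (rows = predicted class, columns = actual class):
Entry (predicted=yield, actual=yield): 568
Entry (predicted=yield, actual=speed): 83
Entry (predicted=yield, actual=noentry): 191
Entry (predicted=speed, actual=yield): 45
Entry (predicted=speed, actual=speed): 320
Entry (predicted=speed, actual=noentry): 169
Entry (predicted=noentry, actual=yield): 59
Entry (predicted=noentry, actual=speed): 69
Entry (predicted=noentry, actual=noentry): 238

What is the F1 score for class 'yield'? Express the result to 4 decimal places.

Take TP from the diagonal, FP from the rest of the 'yield' prediction marginal, FN from the rest of the 'yield' actual marginal.
F1 score = 2·TP/(2·TP+FP+FN).
yield: TP=568, FP=83+191=274, FN=45+59=104 → 1136/1514 = 0.75033

0.7503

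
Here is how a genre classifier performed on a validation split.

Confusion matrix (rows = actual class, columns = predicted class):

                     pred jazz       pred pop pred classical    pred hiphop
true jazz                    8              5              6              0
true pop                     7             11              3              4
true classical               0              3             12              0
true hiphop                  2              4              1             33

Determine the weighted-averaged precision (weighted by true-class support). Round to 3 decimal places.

Per-class precision (TP/(TP+FP)):
  jazz: TP=8, FP=7+0+2=9 → 8/17 = 0.4706
  pop: TP=11, FP=5+3+4=12 → 11/23 = 0.4783
  classical: TP=12, FP=6+3+1=10 → 12/22 = 0.5455
  hiphop: TP=33, FP=0+4+0=4 → 33/37 = 0.8919
Weighted-precision = Σ (supportᵢ/N)·precisionᵢ with N=99: (19/99)·0.4706 + (25/99)·0.4783 + (15/99)·0.5455 + (40/99)·0.8919 = 0.654

0.654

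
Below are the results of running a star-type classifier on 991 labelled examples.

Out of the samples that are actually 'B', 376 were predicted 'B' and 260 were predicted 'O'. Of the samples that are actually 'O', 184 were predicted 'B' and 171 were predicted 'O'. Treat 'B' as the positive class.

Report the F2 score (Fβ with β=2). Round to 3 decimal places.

0.606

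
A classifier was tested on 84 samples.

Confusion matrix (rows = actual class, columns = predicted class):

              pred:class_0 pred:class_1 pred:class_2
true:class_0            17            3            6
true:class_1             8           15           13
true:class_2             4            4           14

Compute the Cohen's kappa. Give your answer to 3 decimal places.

Observed agreement pₒ = trace/N = 46/84 = 0.5476
Expected agreement pₑ = Σ (rowᵢ·colᵢ)/N² = (26·29 + 36·22 + 22·33)/84² = 0.3220
κ = (pₒ − pₑ)/(1 − pₑ) = (0.5476 − 0.3220)/(1 − 0.3220) = 0.333

0.333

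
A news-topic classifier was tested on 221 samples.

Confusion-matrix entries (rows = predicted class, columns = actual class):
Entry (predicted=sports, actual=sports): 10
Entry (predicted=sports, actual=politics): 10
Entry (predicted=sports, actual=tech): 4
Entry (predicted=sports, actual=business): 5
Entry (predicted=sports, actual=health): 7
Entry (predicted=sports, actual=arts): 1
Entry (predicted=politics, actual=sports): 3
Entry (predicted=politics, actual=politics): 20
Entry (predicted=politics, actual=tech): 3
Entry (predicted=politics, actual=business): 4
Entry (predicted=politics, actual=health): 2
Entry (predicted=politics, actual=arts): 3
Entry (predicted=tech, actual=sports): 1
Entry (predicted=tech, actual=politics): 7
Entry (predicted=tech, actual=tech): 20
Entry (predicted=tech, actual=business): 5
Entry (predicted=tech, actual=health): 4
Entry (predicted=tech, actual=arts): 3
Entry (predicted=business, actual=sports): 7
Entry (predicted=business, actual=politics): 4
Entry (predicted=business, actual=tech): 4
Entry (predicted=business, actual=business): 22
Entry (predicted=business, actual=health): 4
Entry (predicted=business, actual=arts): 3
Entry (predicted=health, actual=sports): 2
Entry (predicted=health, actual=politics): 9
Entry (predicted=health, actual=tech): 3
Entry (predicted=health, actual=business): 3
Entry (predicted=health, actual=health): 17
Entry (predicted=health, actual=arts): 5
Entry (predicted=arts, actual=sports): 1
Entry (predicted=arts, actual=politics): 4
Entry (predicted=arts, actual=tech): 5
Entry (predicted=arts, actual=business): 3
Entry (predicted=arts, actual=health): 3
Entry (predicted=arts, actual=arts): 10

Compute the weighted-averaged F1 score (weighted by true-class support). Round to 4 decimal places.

Per-class F1 score (2·TP/(2·TP+FP+FN)):
  sports: TP=10, FP=10+4+5+7+1=27, FN=3+1+7+2+1=14 → 20/61 = 0.32787
  politics: TP=20, FP=3+3+4+2+3=15, FN=10+7+4+9+4=34 → 40/89 = 0.44944
  tech: TP=20, FP=1+7+5+4+3=20, FN=4+3+4+3+5=19 → 40/79 = 0.50633
  business: TP=22, FP=7+4+4+4+3=22, FN=5+4+5+3+3=20 → 44/86 = 0.51163
  health: TP=17, FP=2+9+3+3+5=22, FN=7+2+4+4+3=20 → 34/76 = 0.44737
  arts: TP=10, FP=1+4+5+3+3=16, FN=1+3+3+3+5=15 → 20/51 = 0.39216
Weighted-F1 score = Σ (supportᵢ/N)·F1 scoreᵢ with N=221: (24/221)·0.32787 + (54/221)·0.44944 + (39/221)·0.50633 + (42/221)·0.51163 + (37/221)·0.44737 + (25/221)·0.39216 = 0.4513

0.4513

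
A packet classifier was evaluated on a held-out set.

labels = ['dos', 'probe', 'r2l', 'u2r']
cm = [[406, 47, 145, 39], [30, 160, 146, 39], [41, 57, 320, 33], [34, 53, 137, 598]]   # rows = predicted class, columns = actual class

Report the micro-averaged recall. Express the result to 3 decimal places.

Micro-averaging pools counts across classes: ΣTP=1484, ΣFP=801, ΣFN=801.
Micro-recall = TP/(TP+FN) on pooled counts = 0.649 (equals overall accuracy in single-label multiclass).

0.649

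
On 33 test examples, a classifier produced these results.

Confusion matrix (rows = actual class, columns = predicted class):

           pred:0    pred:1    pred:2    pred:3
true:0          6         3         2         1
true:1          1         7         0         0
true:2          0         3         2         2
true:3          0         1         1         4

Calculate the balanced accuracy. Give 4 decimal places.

0.5818

Balanced accuracy = mean of per-class recall.
  0: recall = 6/12 = 0.50000
  1: recall = 7/8 = 0.87500
  2: recall = 2/7 = 0.28571
  3: recall = 4/6 = 0.66667
Mean = (0.50000 + 0.87500 + 0.28571 + 0.66667) / 4 = 0.5818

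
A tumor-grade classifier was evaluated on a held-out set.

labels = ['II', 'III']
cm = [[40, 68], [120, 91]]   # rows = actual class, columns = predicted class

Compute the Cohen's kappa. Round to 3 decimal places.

Observed agreement pₒ = trace/N = 131/319 = 0.4107
Expected agreement pₑ = Σ (rowᵢ·colᵢ)/N² = (108·160 + 211·159)/319² = 0.4995
κ = (pₒ − pₑ)/(1 − pₑ) = (0.4107 − 0.4995)/(1 − 0.4995) = -0.177

-0.177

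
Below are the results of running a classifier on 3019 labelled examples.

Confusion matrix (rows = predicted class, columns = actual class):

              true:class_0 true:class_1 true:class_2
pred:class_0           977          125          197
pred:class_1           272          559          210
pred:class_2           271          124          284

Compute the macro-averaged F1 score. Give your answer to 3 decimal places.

0.571

Per-class F1 score (2·TP/(2·TP+FP+FN)):
  class_0: TP=977, FP=125+197=322, FN=272+271=543 → 1954/2819 = 0.6932
  class_1: TP=559, FP=272+210=482, FN=125+124=249 → 1118/1849 = 0.6047
  class_2: TP=284, FP=271+124=395, FN=197+210=407 → 568/1370 = 0.4146
Macro-F1 score = mean = (0.6932 + 0.6047 + 0.4146) / 3 = 0.571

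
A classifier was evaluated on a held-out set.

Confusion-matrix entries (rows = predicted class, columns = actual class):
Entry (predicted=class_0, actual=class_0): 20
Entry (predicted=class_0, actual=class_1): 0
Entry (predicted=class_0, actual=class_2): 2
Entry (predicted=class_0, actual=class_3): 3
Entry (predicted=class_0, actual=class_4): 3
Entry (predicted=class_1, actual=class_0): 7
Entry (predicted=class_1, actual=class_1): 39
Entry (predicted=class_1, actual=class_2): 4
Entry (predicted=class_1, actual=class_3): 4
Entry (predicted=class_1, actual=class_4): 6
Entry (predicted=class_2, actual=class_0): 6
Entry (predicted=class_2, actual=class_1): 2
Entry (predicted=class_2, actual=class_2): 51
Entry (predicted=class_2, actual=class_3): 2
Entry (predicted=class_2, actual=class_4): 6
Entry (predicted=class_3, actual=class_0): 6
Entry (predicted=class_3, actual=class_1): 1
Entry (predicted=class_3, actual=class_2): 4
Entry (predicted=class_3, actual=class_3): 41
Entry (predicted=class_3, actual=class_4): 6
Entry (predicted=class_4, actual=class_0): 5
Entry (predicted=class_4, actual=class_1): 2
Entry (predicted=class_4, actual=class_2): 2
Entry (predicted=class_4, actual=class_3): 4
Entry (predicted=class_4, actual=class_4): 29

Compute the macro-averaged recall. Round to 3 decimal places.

Per-class recall (TP/(TP+FN)):
  class_0: TP=20, FN=7+6+6+5=24 → 20/44 = 0.4545
  class_1: TP=39, FN=0+2+1+2=5 → 39/44 = 0.8864
  class_2: TP=51, FN=2+4+4+2=12 → 51/63 = 0.8095
  class_3: TP=41, FN=3+4+2+4=13 → 41/54 = 0.7593
  class_4: TP=29, FN=3+6+6+6=21 → 29/50 = 0.5800
Macro-recall = mean = (0.4545 + 0.8864 + 0.8095 + 0.7593 + 0.5800) / 5 = 0.698

0.698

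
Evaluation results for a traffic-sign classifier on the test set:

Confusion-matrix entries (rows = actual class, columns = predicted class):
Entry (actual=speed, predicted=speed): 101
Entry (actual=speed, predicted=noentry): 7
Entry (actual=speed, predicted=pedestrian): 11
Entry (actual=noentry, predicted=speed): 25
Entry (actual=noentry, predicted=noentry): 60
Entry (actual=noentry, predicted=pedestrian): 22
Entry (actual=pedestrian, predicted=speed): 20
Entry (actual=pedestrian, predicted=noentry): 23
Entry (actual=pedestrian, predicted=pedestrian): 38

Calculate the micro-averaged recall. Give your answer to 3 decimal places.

0.648

Micro-averaging pools counts across classes: ΣTP=199, ΣFP=108, ΣFN=108.
Micro-recall = TP/(TP+FN) on pooled counts = 0.648 (equals overall accuracy in single-label multiclass).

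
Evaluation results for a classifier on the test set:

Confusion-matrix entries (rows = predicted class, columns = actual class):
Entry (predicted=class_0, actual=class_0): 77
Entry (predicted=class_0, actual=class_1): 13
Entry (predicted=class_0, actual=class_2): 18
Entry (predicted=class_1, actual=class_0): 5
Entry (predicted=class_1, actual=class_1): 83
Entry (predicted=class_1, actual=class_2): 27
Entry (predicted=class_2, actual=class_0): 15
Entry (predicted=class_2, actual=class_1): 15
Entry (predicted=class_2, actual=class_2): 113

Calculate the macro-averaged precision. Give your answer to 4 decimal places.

0.7416

Per-class precision (TP/(TP+FP)):
  class_0: TP=77, FP=13+18=31 → 77/108 = 0.71296
  class_1: TP=83, FP=5+27=32 → 83/115 = 0.72174
  class_2: TP=113, FP=15+15=30 → 113/143 = 0.79021
Macro-precision = mean = (0.71296 + 0.72174 + 0.79021) / 3 = 0.7416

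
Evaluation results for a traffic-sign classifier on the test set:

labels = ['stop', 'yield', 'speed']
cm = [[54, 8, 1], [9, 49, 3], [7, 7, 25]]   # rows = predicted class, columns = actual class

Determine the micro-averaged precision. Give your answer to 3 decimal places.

Micro-averaging pools counts across classes: ΣTP=128, ΣFP=35, ΣFN=35.
Micro-precision = TP/(TP+FP) on pooled counts = 0.785 (equals overall accuracy in single-label multiclass).

0.785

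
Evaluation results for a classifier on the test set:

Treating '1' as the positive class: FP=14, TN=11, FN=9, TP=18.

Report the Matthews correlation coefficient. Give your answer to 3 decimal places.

0.110

MCC = (TP·TN − FP·FN) / √((TP+FP)(TP+FN)(TN+FP)(TN+FN))
Numerator = 18·11 − 14·9 = 72
Denominator = √(32·27·25·20) = √432000 = 657.2671
MCC = 72 / 657.2671 = 0.110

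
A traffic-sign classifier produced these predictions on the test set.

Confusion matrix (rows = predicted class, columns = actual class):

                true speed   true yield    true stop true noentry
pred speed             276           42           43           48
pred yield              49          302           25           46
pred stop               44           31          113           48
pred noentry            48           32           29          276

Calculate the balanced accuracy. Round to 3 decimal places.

Balanced accuracy = mean of per-class recall.
  speed: recall = 276/417 = 0.6619
  yield: recall = 302/407 = 0.7420
  stop: recall = 113/210 = 0.5381
  noentry: recall = 276/418 = 0.6603
Mean = (0.6619 + 0.7420 + 0.5381 + 0.6603) / 4 = 0.651

0.651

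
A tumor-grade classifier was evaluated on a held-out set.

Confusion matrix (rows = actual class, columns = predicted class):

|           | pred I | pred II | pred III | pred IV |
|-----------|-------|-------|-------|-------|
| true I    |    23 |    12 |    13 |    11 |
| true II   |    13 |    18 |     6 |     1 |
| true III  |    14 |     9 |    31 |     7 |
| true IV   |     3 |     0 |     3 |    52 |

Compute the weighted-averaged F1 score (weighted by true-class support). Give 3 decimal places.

0.565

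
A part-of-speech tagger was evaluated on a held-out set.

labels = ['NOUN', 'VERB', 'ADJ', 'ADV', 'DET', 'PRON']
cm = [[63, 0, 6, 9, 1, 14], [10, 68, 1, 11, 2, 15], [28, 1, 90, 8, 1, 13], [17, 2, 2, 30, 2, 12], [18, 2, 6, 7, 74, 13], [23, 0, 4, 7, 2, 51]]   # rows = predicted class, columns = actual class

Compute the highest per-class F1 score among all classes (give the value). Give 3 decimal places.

0.756

Per-class F1 score (2·TP/(2·TP+FP+FN)):
  NOUN: TP=63, FP=0+6+9+1+14=30, FN=10+28+17+18+23=96 → 126/252 = 0.5000
  VERB: TP=68, FP=10+1+11+2+15=39, FN=0+1+2+2+0=5 → 136/180 = 0.7556
  ADJ: TP=90, FP=28+1+8+1+13=51, FN=6+1+2+6+4=19 → 180/250 = 0.7200
  ADV: TP=30, FP=17+2+2+2+12=35, FN=9+11+8+7+7=42 → 60/137 = 0.4380
  DET: TP=74, FP=18+2+6+7+13=46, FN=1+2+1+2+2=8 → 148/202 = 0.7327
  PRON: TP=51, FP=23+0+4+7+2=36, FN=14+15+13+12+13=67 → 102/205 = 0.4976
Highest is class 'VERB' with F1 score = 0.756.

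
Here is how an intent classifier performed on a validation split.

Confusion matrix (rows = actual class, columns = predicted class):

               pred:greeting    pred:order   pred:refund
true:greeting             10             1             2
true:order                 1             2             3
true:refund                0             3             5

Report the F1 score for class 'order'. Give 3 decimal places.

Treat 'order' as positive and all other classes as negative.
F1 score = 2·TP/(2·TP+FP+FN).
order: TP=2, FP=1+3=4, FN=1+3=4 → 4/12 = 0.3333

0.333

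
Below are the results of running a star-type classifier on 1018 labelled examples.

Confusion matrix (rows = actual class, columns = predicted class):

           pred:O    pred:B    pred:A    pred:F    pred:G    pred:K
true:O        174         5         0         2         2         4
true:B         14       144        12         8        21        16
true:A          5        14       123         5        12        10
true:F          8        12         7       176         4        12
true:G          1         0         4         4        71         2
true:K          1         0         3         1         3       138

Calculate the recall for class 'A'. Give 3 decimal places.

0.728

One-vs-rest for 'A': TP = diagonal; FP = other classes predicted 'A'; FN = 'A' predicted as other.
recall = TP/(TP+FN).
A: TP=123, FN=5+14+5+12+10=46 → 123/169 = 0.7278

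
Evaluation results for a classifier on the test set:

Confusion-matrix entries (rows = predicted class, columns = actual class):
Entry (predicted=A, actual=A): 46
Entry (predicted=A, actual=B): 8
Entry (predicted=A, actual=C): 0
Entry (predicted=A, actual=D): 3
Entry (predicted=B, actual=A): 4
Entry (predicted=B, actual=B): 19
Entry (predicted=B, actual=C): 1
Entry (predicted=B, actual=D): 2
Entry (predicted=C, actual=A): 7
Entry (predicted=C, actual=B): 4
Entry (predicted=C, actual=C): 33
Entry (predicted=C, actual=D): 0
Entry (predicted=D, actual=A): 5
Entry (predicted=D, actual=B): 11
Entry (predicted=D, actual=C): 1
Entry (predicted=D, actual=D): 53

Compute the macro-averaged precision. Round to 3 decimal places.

0.761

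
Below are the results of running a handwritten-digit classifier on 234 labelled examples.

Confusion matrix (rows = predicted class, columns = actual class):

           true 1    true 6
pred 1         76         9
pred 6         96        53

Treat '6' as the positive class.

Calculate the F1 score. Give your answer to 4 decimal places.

Precision = TP/(TP+FP) = 53/149 = 0.3557
Recall = TP/(TP+FN) = 53/62 = 0.8548
F1 = 2·TP/(2·TP+FP+FN) = 106/211 = 0.5024

0.5024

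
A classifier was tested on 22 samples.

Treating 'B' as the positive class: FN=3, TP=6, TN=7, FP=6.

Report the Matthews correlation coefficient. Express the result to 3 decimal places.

0.203

MCC = (TP·TN − FP·FN) / √((TP+FP)(TP+FN)(TN+FP)(TN+FN))
Numerator = 6·7 − 6·3 = 24
Denominator = √(12·9·13·10) = √14040 = 118.4905
MCC = 24 / 118.4905 = 0.203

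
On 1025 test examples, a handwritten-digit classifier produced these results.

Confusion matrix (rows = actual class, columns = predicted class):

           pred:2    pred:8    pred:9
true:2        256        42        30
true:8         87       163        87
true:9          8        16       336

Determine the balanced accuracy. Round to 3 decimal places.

0.733

Balanced accuracy = mean of per-class recall.
  2: recall = 256/328 = 0.7805
  8: recall = 163/337 = 0.4837
  9: recall = 336/360 = 0.9333
Mean = (0.7805 + 0.4837 + 0.9333) / 3 = 0.733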